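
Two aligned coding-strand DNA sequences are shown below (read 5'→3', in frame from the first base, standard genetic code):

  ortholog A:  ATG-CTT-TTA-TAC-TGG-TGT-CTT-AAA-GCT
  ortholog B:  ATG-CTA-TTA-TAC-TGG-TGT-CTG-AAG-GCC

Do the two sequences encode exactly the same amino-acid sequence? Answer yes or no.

Codon 1: ATG Met / ATG Met — identical.
Codon 2: CTT Leu / CTA Leu — synonymous.
Codon 3: TTA Leu / TTA Leu — identical.
Codon 4: TAC Tyr / TAC Tyr — identical.
Codon 5: TGG Trp / TGG Trp — identical.
Codon 6: TGT Cys / TGT Cys — identical.
Codon 7: CTT Leu / CTG Leu — synonymous.
Codon 8: AAA Lys / AAG Lys — synonymous.
Codon 9: GCT Ala / GCC Ala — synonymous.
Nonsynonymous differences: 0 → same protein.

yes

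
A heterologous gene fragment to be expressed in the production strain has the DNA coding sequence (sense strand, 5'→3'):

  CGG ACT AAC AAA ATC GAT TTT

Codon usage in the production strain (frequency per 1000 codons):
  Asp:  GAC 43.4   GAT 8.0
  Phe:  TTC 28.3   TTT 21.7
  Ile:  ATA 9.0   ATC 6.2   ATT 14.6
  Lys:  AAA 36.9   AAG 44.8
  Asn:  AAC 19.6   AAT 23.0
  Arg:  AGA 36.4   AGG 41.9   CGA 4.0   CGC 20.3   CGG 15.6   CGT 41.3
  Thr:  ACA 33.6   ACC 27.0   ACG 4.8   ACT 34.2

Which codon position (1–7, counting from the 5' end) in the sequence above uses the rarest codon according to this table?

5

Codon 1 CGG (Arg): 15.6 per 1000.
Codon 2 ACT (Thr): 34.2 per 1000.
Codon 3 AAC (Asn): 19.6 per 1000.
Codon 4 AAA (Lys): 36.9 per 1000.
Codon 5 ATC (Ile): 6.2 per 1000.
Codon 6 GAT (Asp): 8.0 per 1000.
Codon 7 TTT (Phe): 21.7 per 1000.
Lowest frequency is 6.2 at codon 5.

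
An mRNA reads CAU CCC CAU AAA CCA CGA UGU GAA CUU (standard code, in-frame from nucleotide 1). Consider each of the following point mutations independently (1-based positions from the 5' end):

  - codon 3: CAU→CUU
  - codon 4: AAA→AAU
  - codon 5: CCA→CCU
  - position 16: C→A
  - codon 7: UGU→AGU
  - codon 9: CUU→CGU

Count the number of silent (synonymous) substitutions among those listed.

Codon 3: CAU (His) → CUU (Leu) — missense.
Codon 4: AAA (Lys) → AAU (Asn) — missense.
Codon 5: CCA (Pro) → CCU (Pro) — synonymous.
Codon 6: CGA (Arg) → AGA (Arg) — synonymous.
Codon 7: UGU (Cys) → AGU (Ser) — missense.
Codon 9: CUU (Leu) → CGU (Arg) — missense.
Synonymous: 2 of 6.

2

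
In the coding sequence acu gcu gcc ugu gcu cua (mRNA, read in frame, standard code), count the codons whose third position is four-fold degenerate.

Codon 1 ACU (Thr): third position 4-fold.
Codon 2 GCU (Ala): third position 4-fold.
Codon 3 GCC (Ala): third position 4-fold.
Codon 4 UGU (Cys): third position 2-fold.
Codon 5 GCU (Ala): third position 4-fold.
Codon 6 CUA (Leu): third position 4-fold.
Four-fold degenerate third positions: 5.

5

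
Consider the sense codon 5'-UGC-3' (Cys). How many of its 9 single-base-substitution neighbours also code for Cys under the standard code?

Position 1: none → 0 synonymous.
Position 2: none → 0 synonymous.
Position 3: UGU → 1 synonymous.
Total: 0 + 0 + 1 = 1.

1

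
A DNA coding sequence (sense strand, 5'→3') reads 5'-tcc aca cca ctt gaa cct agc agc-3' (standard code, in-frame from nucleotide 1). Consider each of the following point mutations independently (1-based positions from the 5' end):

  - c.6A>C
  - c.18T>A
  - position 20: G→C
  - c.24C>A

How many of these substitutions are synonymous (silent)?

2

Codon 2: ACA (Thr) → ACC (Thr) — synonymous.
Codon 6: CCT (Pro) → CCA (Pro) — synonymous.
Codon 7: AGC (Ser) → ACC (Thr) — missense.
Codon 8: AGC (Ser) → AGA (Arg) — missense.
Synonymous: 2 of 4.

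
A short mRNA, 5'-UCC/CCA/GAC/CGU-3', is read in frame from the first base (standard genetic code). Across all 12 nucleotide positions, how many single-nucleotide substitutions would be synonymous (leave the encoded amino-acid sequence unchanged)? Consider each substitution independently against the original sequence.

10

Codon 1 (UCC, Ser): 3 synonymous substitutions.
Codon 2 (CCA, Pro): 3 synonymous substitutions.
Codon 3 (GAC, Asp): 1 synonymous substitution.
Codon 4 (CGU, Arg): 3 synonymous substitutions.
Total: 3 + 3 + 1 + 3 = 10.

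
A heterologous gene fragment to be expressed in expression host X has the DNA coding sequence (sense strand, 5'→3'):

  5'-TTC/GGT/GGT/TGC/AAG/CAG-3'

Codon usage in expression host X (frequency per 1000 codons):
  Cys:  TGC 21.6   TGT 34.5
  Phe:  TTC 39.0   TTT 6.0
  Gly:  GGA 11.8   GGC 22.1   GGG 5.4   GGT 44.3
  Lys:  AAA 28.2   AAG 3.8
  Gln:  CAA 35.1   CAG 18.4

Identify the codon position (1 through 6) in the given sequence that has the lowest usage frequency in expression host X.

Codon 1 TTC (Phe): 39.0 per 1000.
Codon 2 GGT (Gly): 44.3 per 1000.
Codon 3 GGT (Gly): 44.3 per 1000.
Codon 4 TGC (Cys): 21.6 per 1000.
Codon 5 AAG (Lys): 3.8 per 1000.
Codon 6 CAG (Gln): 18.4 per 1000.
Lowest frequency is 3.8 at codon 5.

5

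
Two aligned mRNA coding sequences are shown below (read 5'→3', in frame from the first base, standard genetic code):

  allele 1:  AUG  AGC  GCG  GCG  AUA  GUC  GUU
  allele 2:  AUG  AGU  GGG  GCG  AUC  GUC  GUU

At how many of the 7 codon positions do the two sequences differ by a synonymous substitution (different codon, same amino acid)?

Codon 1: AUG Met / AUG Met — identical.
Codon 2: AGC Ser / AGU Ser — synonymous.
Codon 3: GCG Ala / GGG Gly — nonsynonymous.
Codon 4: GCG Ala / GCG Ala — identical.
Codon 5: AUA Ile / AUC Ile — synonymous.
Codon 6: GUC Val / GUC Val — identical.
Codon 7: GUU Val / GUU Val — identical.
Synonymous differences: 2.

2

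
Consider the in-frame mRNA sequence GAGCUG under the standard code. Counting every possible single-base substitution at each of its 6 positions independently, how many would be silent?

5

Codon 1 (GAG, Glu): 1 synonymous substitution.
Codon 2 (CUG, Leu): 4 synonymous substitutions.
Total: 1 + 4 = 5.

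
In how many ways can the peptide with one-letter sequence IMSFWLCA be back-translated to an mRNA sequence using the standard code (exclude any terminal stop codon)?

1728

Ile: 3 codons.
Met: 1 codon.
Ser: 6 codons.
Phe: 2 codons.
Trp: 1 codon.
Leu: 6 codons.
Cys: 2 codons.
Ala: 4 codons.
3 × 1 × 6 × 2 × 1 × 6 × 2 × 4 = 1728.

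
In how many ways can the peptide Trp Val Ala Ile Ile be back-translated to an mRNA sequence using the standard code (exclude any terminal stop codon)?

Trp: 1 codon.
Val: 4 codons.
Ala: 4 codons.
Ile: 3 codons.
Ile: 3 codons.
1 × 4 × 4 × 3 × 3 = 144.

144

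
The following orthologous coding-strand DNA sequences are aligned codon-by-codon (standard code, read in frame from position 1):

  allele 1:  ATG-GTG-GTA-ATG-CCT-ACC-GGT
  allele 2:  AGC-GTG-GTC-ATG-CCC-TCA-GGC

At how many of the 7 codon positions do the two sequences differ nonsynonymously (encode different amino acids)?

2

Codon 1: ATG Met / AGC Ser — nonsynonymous.
Codon 2: GTG Val / GTG Val — identical.
Codon 3: GTA Val / GTC Val — synonymous.
Codon 4: ATG Met / ATG Met — identical.
Codon 5: CCT Pro / CCC Pro — synonymous.
Codon 6: ACC Thr / TCA Ser — nonsynonymous.
Codon 7: GGT Gly / GGC Gly — synonymous.
Nonsynonymous differences: 2.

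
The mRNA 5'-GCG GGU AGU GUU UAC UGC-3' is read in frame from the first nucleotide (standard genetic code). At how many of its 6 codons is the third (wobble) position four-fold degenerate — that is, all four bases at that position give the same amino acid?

Codon 1 GCG (Ala): third position 4-fold.
Codon 2 GGU (Gly): third position 4-fold.
Codon 3 AGU (Ser): third position 2-fold.
Codon 4 GUU (Val): third position 4-fold.
Codon 5 UAC (Tyr): third position 2-fold.
Codon 6 UGC (Cys): third position 2-fold.
Four-fold degenerate third positions: 3.

3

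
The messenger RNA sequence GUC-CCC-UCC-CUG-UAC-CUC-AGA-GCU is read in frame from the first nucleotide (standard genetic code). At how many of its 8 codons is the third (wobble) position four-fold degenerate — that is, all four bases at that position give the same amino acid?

6

Codon 1 GUC (Val): third position 4-fold.
Codon 2 CCC (Pro): third position 4-fold.
Codon 3 UCC (Ser): third position 4-fold.
Codon 4 CUG (Leu): third position 4-fold.
Codon 5 UAC (Tyr): third position 2-fold.
Codon 6 CUC (Leu): third position 4-fold.
Codon 7 AGA (Arg): third position 2-fold.
Codon 8 GCU (Ala): third position 4-fold.
Four-fold degenerate third positions: 6.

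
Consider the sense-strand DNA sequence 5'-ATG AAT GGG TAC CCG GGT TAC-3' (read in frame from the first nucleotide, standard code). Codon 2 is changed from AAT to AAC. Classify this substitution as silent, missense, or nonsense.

silent

Position 6 falls in codon 2: AAT → Asn.
After the substitution the codon is AAC → Asn.
Both encode Asn, so the change is synonymous.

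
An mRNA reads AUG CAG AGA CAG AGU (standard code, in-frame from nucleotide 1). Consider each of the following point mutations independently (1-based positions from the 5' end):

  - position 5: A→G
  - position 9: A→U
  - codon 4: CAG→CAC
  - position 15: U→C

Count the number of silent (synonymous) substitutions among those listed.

Codon 2: CAG (Gln) → CGG (Arg) — missense.
Codon 3: AGA (Arg) → AGU (Ser) — missense.
Codon 4: CAG (Gln) → CAC (His) — missense.
Codon 5: AGU (Ser) → AGC (Ser) — synonymous.
Synonymous: 1 of 4.

1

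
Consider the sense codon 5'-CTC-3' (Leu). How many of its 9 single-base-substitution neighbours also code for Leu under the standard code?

3

Position 1: none → 0 synonymous.
Position 2: none → 0 synonymous.
Position 3: CTT, CTA, CTG → 3 synonymous.
Total: 0 + 0 + 3 = 3.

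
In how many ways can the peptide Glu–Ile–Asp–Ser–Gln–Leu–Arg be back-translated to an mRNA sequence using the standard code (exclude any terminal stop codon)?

5184

Glu: 2 codons.
Ile: 3 codons.
Asp: 2 codons.
Ser: 6 codons.
Gln: 2 codons.
Leu: 6 codons.
Arg: 6 codons.
2 × 3 × 2 × 6 × 2 × 6 × 6 = 5184.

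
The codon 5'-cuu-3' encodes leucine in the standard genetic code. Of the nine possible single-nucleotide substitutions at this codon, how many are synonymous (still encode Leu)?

Position 1: none → 0 synonymous.
Position 2: none → 0 synonymous.
Position 3: CUC, CUA, CUG → 3 synonymous.
Total: 0 + 0 + 3 = 3.

3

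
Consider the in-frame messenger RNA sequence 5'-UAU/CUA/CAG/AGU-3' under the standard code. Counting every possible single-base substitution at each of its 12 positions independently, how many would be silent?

7

Codon 1 (UAU, Tyr): 1 synonymous substitution.
Codon 2 (CUA, Leu): 4 synonymous substitutions.
Codon 3 (CAG, Gln): 1 synonymous substitution.
Codon 4 (AGU, Ser): 1 synonymous substitution.
Total: 1 + 4 + 1 + 1 = 7.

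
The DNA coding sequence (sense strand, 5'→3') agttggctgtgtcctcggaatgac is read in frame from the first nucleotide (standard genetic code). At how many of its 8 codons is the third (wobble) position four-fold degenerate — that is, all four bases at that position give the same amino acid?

3

Codon 1 AGT (Ser): third position 2-fold.
Codon 2 TGG (Trp): third position 1-fold.
Codon 3 CTG (Leu): third position 4-fold.
Codon 4 TGT (Cys): third position 2-fold.
Codon 5 CCT (Pro): third position 4-fold.
Codon 6 CGG (Arg): third position 4-fold.
Codon 7 AAT (Asn): third position 2-fold.
Codon 8 GAC (Asp): third position 2-fold.
Four-fold degenerate third positions: 3.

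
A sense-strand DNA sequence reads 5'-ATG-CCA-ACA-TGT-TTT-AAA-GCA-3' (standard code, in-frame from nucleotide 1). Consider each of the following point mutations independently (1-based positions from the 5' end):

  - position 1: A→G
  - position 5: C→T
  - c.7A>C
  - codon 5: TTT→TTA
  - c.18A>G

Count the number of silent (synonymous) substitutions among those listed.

Codon 1: ATG (Met) → GTG (Val) — missense.
Codon 2: CCA (Pro) → CTA (Leu) — missense.
Codon 3: ACA (Thr) → CCA (Pro) — missense.
Codon 5: TTT (Phe) → TTA (Leu) — missense.
Codon 6: AAA (Lys) → AAG (Lys) — synonymous.
Synonymous: 1 of 5.

1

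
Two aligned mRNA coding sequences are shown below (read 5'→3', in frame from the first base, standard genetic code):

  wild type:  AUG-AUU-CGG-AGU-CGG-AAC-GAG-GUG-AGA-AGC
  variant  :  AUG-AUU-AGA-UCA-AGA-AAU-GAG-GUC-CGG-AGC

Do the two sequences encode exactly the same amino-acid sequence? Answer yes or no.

Codon 1: AUG Met / AUG Met — identical.
Codon 2: AUU Ile / AUU Ile — identical.
Codon 3: CGG Arg / AGA Arg — synonymous.
Codon 4: AGU Ser / UCA Ser — synonymous.
Codon 5: CGG Arg / AGA Arg — synonymous.
Codon 6: AAC Asn / AAU Asn — synonymous.
Codon 7: GAG Glu / GAG Glu — identical.
Codon 8: GUG Val / GUC Val — synonymous.
Codon 9: AGA Arg / CGG Arg — synonymous.
Codon 10: AGC Ser / AGC Ser — identical.
Nonsynonymous differences: 0 → same protein.

yes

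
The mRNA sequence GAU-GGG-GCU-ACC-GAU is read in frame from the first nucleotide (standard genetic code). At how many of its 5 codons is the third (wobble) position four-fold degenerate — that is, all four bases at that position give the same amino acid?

3

Codon 1 GAU (Asp): third position 2-fold.
Codon 2 GGG (Gly): third position 4-fold.
Codon 3 GCU (Ala): third position 4-fold.
Codon 4 ACC (Thr): third position 4-fold.
Codon 5 GAU (Asp): third position 2-fold.
Four-fold degenerate third positions: 3.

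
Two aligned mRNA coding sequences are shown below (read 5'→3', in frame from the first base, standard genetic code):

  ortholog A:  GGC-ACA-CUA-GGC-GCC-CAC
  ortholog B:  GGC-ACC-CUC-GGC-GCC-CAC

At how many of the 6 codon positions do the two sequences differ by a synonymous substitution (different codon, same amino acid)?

Codon 1: GGC Gly / GGC Gly — identical.
Codon 2: ACA Thr / ACC Thr — synonymous.
Codon 3: CUA Leu / CUC Leu — synonymous.
Codon 4: GGC Gly / GGC Gly — identical.
Codon 5: GCC Ala / GCC Ala — identical.
Codon 6: CAC His / CAC His — identical.
Synonymous differences: 2.

2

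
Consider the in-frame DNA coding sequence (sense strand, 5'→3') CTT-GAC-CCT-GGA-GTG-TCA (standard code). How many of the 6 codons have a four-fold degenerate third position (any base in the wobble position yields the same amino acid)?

5

Codon 1 CTT (Leu): third position 4-fold.
Codon 2 GAC (Asp): third position 2-fold.
Codon 3 CCT (Pro): third position 4-fold.
Codon 4 GGA (Gly): third position 4-fold.
Codon 5 GTG (Val): third position 4-fold.
Codon 6 TCA (Ser): third position 4-fold.
Four-fold degenerate third positions: 5.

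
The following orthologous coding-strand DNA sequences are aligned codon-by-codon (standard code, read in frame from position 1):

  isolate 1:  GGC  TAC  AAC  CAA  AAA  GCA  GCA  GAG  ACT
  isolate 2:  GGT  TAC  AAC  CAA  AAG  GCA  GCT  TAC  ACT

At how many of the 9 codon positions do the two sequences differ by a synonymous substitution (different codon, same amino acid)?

3

Codon 1: GGC Gly / GGT Gly — synonymous.
Codon 2: TAC Tyr / TAC Tyr — identical.
Codon 3: AAC Asn / AAC Asn — identical.
Codon 4: CAA Gln / CAA Gln — identical.
Codon 5: AAA Lys / AAG Lys — synonymous.
Codon 6: GCA Ala / GCA Ala — identical.
Codon 7: GCA Ala / GCT Ala — synonymous.
Codon 8: GAG Glu / TAC Tyr — nonsynonymous.
Codon 9: ACT Thr / ACT Thr — identical.
Synonymous differences: 3.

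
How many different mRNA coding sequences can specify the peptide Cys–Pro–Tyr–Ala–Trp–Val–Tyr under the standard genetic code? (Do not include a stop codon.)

Cys: 2 codons.
Pro: 4 codons.
Tyr: 2 codons.
Ala: 4 codons.
Trp: 1 codon.
Val: 4 codons.
Tyr: 2 codons.
2 × 4 × 2 × 4 × 1 × 4 × 2 = 512.

512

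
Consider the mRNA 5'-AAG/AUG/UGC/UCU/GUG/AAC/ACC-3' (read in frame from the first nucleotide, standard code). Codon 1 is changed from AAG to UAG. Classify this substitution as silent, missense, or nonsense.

nonsense

Position 1 falls in codon 1: AAG → Lys.
After the substitution the codon is UAG → Stop.
The new codon is a stop codon, so this is a nonsense mutation.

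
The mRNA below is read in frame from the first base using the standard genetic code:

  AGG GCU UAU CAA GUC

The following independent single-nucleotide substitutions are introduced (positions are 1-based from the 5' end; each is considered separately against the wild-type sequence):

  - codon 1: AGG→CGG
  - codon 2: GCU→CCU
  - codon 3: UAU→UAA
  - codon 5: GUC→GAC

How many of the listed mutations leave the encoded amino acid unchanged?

Codon 1: AGG (Arg) → CGG (Arg) — synonymous.
Codon 2: GCU (Ala) → CCU (Pro) — missense.
Codon 3: UAU (Tyr) → UAA (Stop) — nonsense.
Codon 5: GUC (Val) → GAC (Asp) — missense.
Synonymous: 1 of 4.

1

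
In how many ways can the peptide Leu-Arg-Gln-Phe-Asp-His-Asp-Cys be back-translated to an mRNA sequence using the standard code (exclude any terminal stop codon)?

2304

Leu: 6 codons.
Arg: 6 codons.
Gln: 2 codons.
Phe: 2 codons.
Asp: 2 codons.
His: 2 codons.
Asp: 2 codons.
Cys: 2 codons.
6 × 6 × 2 × 2 × 2 × 2 × 2 × 2 = 2304.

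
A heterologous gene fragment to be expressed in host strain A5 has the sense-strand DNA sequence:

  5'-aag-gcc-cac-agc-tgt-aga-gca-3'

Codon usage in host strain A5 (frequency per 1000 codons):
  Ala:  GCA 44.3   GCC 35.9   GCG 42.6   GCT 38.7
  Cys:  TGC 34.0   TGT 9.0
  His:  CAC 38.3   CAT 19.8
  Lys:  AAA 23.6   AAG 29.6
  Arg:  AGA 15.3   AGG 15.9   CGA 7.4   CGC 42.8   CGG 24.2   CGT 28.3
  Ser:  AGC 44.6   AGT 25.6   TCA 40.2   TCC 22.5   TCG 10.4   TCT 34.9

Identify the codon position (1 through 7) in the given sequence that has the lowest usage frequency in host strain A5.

Codon 1 AAG (Lys): 29.6 per 1000.
Codon 2 GCC (Ala): 35.9 per 1000.
Codon 3 CAC (His): 38.3 per 1000.
Codon 4 AGC (Ser): 44.6 per 1000.
Codon 5 TGT (Cys): 9.0 per 1000.
Codon 6 AGA (Arg): 15.3 per 1000.
Codon 7 GCA (Ala): 44.3 per 1000.
Lowest frequency is 9.0 at codon 5.

5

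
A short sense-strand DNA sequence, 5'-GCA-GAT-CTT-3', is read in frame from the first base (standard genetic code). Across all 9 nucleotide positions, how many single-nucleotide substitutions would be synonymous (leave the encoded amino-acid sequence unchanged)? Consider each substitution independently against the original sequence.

7

Codon 1 (GCA, Ala): 3 synonymous substitutions.
Codon 2 (GAT, Asp): 1 synonymous substitution.
Codon 3 (CTT, Leu): 3 synonymous substitutions.
Total: 3 + 1 + 3 = 7.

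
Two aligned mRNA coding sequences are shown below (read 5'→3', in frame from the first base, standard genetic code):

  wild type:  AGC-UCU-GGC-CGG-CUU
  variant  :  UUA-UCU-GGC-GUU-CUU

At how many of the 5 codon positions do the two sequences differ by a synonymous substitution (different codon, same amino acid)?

Codon 1: AGC Ser / UUA Leu — nonsynonymous.
Codon 2: UCU Ser / UCU Ser — identical.
Codon 3: GGC Gly / GGC Gly — identical.
Codon 4: CGG Arg / GUU Val — nonsynonymous.
Codon 5: CUU Leu / CUU Leu — identical.
Synonymous differences: 0.

0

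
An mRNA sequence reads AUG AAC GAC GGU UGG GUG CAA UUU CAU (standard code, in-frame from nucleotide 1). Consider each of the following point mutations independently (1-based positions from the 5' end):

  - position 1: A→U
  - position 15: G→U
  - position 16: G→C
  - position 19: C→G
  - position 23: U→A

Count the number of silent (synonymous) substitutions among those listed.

Codon 1: AUG (Met) → UUG (Leu) — missense.
Codon 5: UGG (Trp) → UGU (Cys) — missense.
Codon 6: GUG (Val) → CUG (Leu) — missense.
Codon 7: CAA (Gln) → GAA (Glu) — missense.
Codon 8: UUU (Phe) → UAU (Tyr) — missense.
Synonymous: 0 of 5.

0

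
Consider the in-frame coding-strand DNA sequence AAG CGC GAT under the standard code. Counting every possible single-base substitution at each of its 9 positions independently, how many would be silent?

5

Codon 1 (AAG, Lys): 1 synonymous substitution.
Codon 2 (CGC, Arg): 3 synonymous substitutions.
Codon 3 (GAT, Asp): 1 synonymous substitution.
Total: 1 + 3 + 1 = 5.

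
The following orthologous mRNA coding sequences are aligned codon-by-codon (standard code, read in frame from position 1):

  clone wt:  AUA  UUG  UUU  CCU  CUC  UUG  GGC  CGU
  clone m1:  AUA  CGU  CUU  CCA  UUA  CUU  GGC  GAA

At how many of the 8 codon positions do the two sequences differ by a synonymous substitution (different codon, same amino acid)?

3

Codon 1: AUA Ile / AUA Ile — identical.
Codon 2: UUG Leu / CGU Arg — nonsynonymous.
Codon 3: UUU Phe / CUU Leu — nonsynonymous.
Codon 4: CCU Pro / CCA Pro — synonymous.
Codon 5: CUC Leu / UUA Leu — synonymous.
Codon 6: UUG Leu / CUU Leu — synonymous.
Codon 7: GGC Gly / GGC Gly — identical.
Codon 8: CGU Arg / GAA Glu — nonsynonymous.
Synonymous differences: 3.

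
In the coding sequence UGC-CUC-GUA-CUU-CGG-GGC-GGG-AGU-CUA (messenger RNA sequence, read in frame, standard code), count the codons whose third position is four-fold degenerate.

Codon 1 UGC (Cys): third position 2-fold.
Codon 2 CUC (Leu): third position 4-fold.
Codon 3 GUA (Val): third position 4-fold.
Codon 4 CUU (Leu): third position 4-fold.
Codon 5 CGG (Arg): third position 4-fold.
Codon 6 GGC (Gly): third position 4-fold.
Codon 7 GGG (Gly): third position 4-fold.
Codon 8 AGU (Ser): third position 2-fold.
Codon 9 CUA (Leu): third position 4-fold.
Four-fold degenerate third positions: 7.

7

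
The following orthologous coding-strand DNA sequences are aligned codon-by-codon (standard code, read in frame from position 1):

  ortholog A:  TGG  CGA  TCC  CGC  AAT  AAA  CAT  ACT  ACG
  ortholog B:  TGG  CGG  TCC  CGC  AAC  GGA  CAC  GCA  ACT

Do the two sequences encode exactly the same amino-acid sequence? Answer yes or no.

no

Codon 1: TGG Trp / TGG Trp — identical.
Codon 2: CGA Arg / CGG Arg — synonymous.
Codon 3: TCC Ser / TCC Ser — identical.
Codon 4: CGC Arg / CGC Arg — identical.
Codon 5: AAT Asn / AAC Asn — synonymous.
Codon 6: AAA Lys / GGA Gly — nonsynonymous.
Codon 7: CAT His / CAC His — synonymous.
Codon 8: ACT Thr / GCA Ala — nonsynonymous.
Codon 9: ACG Thr / ACT Thr — synonymous.
Nonsynonymous differences: 2 → different protein.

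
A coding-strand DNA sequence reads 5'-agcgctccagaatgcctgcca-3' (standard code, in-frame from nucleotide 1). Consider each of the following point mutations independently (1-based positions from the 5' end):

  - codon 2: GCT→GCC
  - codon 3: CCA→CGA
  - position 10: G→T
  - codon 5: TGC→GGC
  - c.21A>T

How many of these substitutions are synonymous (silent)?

2

Codon 2: GCT (Ala) → GCC (Ala) — synonymous.
Codon 3: CCA (Pro) → CGA (Arg) — missense.
Codon 4: GAA (Glu) → TAA (Stop) — nonsense.
Codon 5: TGC (Cys) → GGC (Gly) — missense.
Codon 7: CCA (Pro) → CCT (Pro) — synonymous.
Synonymous: 2 of 5.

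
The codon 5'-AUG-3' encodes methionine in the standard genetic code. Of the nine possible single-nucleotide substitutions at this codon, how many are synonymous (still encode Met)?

Position 1: none → 0 synonymous.
Position 2: none → 0 synonymous.
Position 3: none → 0 synonymous.
Total: 0 + 0 + 0 = 0.

0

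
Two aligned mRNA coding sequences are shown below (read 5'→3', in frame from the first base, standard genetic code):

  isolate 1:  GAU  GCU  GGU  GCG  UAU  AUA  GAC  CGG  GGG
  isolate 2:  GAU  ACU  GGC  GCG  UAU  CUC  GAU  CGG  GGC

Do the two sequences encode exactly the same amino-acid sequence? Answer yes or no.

Codon 1: GAU Asp / GAU Asp — identical.
Codon 2: GCU Ala / ACU Thr — nonsynonymous.
Codon 3: GGU Gly / GGC Gly — synonymous.
Codon 4: GCG Ala / GCG Ala — identical.
Codon 5: UAU Tyr / UAU Tyr — identical.
Codon 6: AUA Ile / CUC Leu — nonsynonymous.
Codon 7: GAC Asp / GAU Asp — synonymous.
Codon 8: CGG Arg / CGG Arg — identical.
Codon 9: GGG Gly / GGC Gly — synonymous.
Nonsynonymous differences: 2 → different protein.

no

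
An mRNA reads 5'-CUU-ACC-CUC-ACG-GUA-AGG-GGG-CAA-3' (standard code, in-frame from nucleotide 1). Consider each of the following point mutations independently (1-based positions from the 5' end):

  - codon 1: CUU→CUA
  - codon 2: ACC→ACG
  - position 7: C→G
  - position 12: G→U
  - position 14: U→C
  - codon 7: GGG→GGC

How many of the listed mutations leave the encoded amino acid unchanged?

Codon 1: CUU (Leu) → CUA (Leu) — synonymous.
Codon 2: ACC (Thr) → ACG (Thr) — synonymous.
Codon 3: CUC (Leu) → GUC (Val) — missense.
Codon 4: ACG (Thr) → ACU (Thr) — synonymous.
Codon 5: GUA (Val) → GCA (Ala) — missense.
Codon 7: GGG (Gly) → GGC (Gly) — synonymous.
Synonymous: 4 of 6.

4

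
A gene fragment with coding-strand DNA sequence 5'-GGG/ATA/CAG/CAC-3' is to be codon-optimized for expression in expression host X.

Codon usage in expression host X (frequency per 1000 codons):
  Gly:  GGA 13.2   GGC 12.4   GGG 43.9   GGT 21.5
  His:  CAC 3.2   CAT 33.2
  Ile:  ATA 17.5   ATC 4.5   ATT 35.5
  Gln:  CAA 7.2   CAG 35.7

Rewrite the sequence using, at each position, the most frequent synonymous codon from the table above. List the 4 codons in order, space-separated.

GGG ATT CAG CAT

Codon 1 (Gly): best is GGG at 43.9.
Codon 2 (Ile): best is ATT at 35.5.
Codon 3 (Gln): best is CAG at 35.7.
Codon 4 (His): best is CAT at 33.2.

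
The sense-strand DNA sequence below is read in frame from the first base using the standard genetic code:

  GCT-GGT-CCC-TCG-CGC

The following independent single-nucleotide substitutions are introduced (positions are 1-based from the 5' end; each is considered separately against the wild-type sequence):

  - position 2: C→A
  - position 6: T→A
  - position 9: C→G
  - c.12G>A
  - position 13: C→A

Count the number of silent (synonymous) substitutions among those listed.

3

Codon 1: GCT (Ala) → GAT (Asp) — missense.
Codon 2: GGT (Gly) → GGA (Gly) — synonymous.
Codon 3: CCC (Pro) → CCG (Pro) — synonymous.
Codon 4: TCG (Ser) → TCA (Ser) — synonymous.
Codon 5: CGC (Arg) → AGC (Ser) — missense.
Synonymous: 3 of 5.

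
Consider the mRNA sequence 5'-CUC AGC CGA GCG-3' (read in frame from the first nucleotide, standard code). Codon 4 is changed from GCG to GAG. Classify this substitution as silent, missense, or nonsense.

Position 11 falls in codon 4: GCG → Ala.
After the substitution the codon is GAG → Glu.
Ala ≠ Glu, so this is a missense mutation.

missense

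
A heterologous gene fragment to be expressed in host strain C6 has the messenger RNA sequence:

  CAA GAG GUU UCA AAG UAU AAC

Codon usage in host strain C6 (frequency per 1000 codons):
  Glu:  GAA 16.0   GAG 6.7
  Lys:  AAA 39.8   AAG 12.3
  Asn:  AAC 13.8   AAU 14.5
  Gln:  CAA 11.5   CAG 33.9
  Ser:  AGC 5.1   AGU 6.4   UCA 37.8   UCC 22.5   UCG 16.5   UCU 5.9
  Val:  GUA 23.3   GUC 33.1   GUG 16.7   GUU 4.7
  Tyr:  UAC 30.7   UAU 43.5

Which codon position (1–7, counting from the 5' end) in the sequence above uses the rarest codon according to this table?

Codon 1 CAA (Gln): 11.5 per 1000.
Codon 2 GAG (Glu): 6.7 per 1000.
Codon 3 GUU (Val): 4.7 per 1000.
Codon 4 UCA (Ser): 37.8 per 1000.
Codon 5 AAG (Lys): 12.3 per 1000.
Codon 6 UAU (Tyr): 43.5 per 1000.
Codon 7 AAC (Asn): 13.8 per 1000.
Lowest frequency is 4.7 at codon 3.

3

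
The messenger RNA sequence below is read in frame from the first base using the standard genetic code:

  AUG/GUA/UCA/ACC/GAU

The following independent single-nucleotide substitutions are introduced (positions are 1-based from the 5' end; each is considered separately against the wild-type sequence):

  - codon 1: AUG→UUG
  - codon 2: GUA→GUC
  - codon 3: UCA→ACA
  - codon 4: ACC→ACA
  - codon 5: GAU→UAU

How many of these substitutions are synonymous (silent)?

Codon 1: AUG (Met) → UUG (Leu) — missense.
Codon 2: GUA (Val) → GUC (Val) — synonymous.
Codon 3: UCA (Ser) → ACA (Thr) — missense.
Codon 4: ACC (Thr) → ACA (Thr) — synonymous.
Codon 5: GAU (Asp) → UAU (Tyr) — missense.
Synonymous: 2 of 5.

2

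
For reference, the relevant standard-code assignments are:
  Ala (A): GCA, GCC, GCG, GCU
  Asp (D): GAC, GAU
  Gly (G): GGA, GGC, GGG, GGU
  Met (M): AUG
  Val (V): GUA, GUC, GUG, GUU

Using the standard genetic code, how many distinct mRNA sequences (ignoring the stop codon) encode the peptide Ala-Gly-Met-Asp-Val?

Ala: 4 codons.
Gly: 4 codons.
Met: 1 codon.
Asp: 2 codons.
Val: 4 codons.
4 × 4 × 1 × 2 × 4 = 128.

128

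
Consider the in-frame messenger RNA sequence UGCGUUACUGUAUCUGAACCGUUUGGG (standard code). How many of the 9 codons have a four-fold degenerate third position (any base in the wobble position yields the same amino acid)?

6

Codon 1 UGC (Cys): third position 2-fold.
Codon 2 GUU (Val): third position 4-fold.
Codon 3 ACU (Thr): third position 4-fold.
Codon 4 GUA (Val): third position 4-fold.
Codon 5 UCU (Ser): third position 4-fold.
Codon 6 GAA (Glu): third position 2-fold.
Codon 7 CCG (Pro): third position 4-fold.
Codon 8 UUU (Phe): third position 2-fold.
Codon 9 GGG (Gly): third position 4-fold.
Four-fold degenerate third positions: 6.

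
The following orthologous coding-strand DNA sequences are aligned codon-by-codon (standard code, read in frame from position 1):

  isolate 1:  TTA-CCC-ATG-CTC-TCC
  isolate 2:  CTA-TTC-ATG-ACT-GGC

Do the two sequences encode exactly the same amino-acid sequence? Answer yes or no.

no

Codon 1: TTA Leu / CTA Leu — synonymous.
Codon 2: CCC Pro / TTC Phe — nonsynonymous.
Codon 3: ATG Met / ATG Met — identical.
Codon 4: CTC Leu / ACT Thr — nonsynonymous.
Codon 5: TCC Ser / GGC Gly — nonsynonymous.
Nonsynonymous differences: 3 → different protein.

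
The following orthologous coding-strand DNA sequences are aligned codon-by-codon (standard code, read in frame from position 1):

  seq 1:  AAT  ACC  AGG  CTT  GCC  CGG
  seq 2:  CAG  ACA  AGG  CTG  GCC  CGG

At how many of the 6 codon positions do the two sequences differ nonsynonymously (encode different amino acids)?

1

Codon 1: AAT Asn / CAG Gln — nonsynonymous.
Codon 2: ACC Thr / ACA Thr — synonymous.
Codon 3: AGG Arg / AGG Arg — identical.
Codon 4: CTT Leu / CTG Leu — synonymous.
Codon 5: GCC Ala / GCC Ala — identical.
Codon 6: CGG Arg / CGG Arg — identical.
Nonsynonymous differences: 1.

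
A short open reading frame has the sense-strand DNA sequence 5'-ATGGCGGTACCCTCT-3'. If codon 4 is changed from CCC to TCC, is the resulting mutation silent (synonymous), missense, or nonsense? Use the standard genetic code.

missense

Position 10 falls in codon 4: CCC → Pro.
After the substitution the codon is TCC → Ser.
Pro ≠ Ser, so this is a missense mutation.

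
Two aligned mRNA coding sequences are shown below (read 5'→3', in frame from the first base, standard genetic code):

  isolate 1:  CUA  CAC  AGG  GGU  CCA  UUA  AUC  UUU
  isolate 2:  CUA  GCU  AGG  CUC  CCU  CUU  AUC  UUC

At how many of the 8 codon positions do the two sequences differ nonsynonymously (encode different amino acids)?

Codon 1: CUA Leu / CUA Leu — identical.
Codon 2: CAC His / GCU Ala — nonsynonymous.
Codon 3: AGG Arg / AGG Arg — identical.
Codon 4: GGU Gly / CUC Leu — nonsynonymous.
Codon 5: CCA Pro / CCU Pro — synonymous.
Codon 6: UUA Leu / CUU Leu — synonymous.
Codon 7: AUC Ile / AUC Ile — identical.
Codon 8: UUU Phe / UUC Phe — synonymous.
Nonsynonymous differences: 2.

2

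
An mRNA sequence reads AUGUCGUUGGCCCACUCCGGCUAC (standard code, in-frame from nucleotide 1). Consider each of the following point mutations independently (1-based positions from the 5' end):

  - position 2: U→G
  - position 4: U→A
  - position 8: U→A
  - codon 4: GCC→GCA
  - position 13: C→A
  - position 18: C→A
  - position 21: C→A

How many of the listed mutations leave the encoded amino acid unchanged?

Codon 1: AUG (Met) → AGG (Arg) — missense.
Codon 2: UCG (Ser) → ACG (Thr) — missense.
Codon 3: UUG (Leu) → UAG (Stop) — nonsense.
Codon 4: GCC (Ala) → GCA (Ala) — synonymous.
Codon 5: CAC (His) → AAC (Asn) — missense.
Codon 6: UCC (Ser) → UCA (Ser) — synonymous.
Codon 7: GGC (Gly) → GGA (Gly) — synonymous.
Synonymous: 3 of 7.

3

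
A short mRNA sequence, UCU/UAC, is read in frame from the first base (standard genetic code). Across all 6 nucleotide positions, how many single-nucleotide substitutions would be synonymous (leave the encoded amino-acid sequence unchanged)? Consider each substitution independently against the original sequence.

Codon 1 (UCU, Ser): 3 synonymous substitutions.
Codon 2 (UAC, Tyr): 1 synonymous substitution.
Total: 3 + 1 = 4.

4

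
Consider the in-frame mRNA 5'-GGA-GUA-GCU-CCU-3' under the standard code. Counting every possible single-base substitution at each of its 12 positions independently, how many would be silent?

Codon 1 (GGA, Gly): 3 synonymous substitutions.
Codon 2 (GUA, Val): 3 synonymous substitutions.
Codon 3 (GCU, Ala): 3 synonymous substitutions.
Codon 4 (CCU, Pro): 3 synonymous substitutions.
Total: 3 + 3 + 3 + 3 = 12.

12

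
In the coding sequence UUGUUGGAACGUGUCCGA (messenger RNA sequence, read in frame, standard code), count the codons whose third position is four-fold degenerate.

Codon 1 UUG (Leu): third position 2-fold.
Codon 2 UUG (Leu): third position 2-fold.
Codon 3 GAA (Glu): third position 2-fold.
Codon 4 CGU (Arg): third position 4-fold.
Codon 5 GUC (Val): third position 4-fold.
Codon 6 CGA (Arg): third position 4-fold.
Four-fold degenerate third positions: 3.

3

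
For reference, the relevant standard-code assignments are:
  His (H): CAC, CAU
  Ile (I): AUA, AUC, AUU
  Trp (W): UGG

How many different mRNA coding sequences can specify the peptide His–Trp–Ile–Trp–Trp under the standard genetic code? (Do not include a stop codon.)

6

His: 2 codons.
Trp: 1 codon.
Ile: 3 codons.
Trp: 1 codon.
Trp: 1 codon.
2 × 1 × 3 × 1 × 1 = 6.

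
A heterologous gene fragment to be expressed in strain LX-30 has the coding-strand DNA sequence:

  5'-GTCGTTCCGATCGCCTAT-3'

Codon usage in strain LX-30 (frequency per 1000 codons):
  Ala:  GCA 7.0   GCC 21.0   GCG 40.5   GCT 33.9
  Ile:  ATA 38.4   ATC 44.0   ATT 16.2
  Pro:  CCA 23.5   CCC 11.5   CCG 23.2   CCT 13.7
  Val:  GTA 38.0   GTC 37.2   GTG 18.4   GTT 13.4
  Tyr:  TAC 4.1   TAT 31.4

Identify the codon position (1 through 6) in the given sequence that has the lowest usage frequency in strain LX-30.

Codon 1 GTC (Val): 37.2 per 1000.
Codon 2 GTT (Val): 13.4 per 1000.
Codon 3 CCG (Pro): 23.2 per 1000.
Codon 4 ATC (Ile): 44.0 per 1000.
Codon 5 GCC (Ala): 21.0 per 1000.
Codon 6 TAT (Tyr): 31.4 per 1000.
Lowest frequency is 13.4 at codon 2.

2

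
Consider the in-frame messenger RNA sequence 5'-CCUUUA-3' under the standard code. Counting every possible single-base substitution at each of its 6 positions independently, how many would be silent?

5

Codon 1 (CCU, Pro): 3 synonymous substitutions.
Codon 2 (UUA, Leu): 2 synonymous substitutions.
Total: 3 + 2 = 5.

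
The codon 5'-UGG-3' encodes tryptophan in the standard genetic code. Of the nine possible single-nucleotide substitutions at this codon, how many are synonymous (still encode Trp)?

Position 1: none → 0 synonymous.
Position 2: none → 0 synonymous.
Position 3: none → 0 synonymous.
Total: 0 + 0 + 0 = 0.

0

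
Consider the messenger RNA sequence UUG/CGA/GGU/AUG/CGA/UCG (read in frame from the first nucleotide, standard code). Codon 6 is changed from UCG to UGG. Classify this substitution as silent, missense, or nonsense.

missense

Position 17 falls in codon 6: UCG → Ser.
After the substitution the codon is UGG → Trp.
Ser ≠ Trp, so this is a missense mutation.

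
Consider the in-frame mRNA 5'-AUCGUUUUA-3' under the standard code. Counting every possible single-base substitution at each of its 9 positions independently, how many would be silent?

7

Codon 1 (AUC, Ile): 2 synonymous substitutions.
Codon 2 (GUU, Val): 3 synonymous substitutions.
Codon 3 (UUA, Leu): 2 synonymous substitutions.
Total: 2 + 3 + 2 = 7.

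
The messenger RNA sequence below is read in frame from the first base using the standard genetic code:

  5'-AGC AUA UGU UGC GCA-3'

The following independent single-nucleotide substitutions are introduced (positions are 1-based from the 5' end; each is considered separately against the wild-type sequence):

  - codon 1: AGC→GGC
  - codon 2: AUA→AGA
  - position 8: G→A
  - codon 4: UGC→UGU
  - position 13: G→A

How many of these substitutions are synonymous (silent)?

Codon 1: AGC (Ser) → GGC (Gly) — missense.
Codon 2: AUA (Ile) → AGA (Arg) — missense.
Codon 3: UGU (Cys) → UAU (Tyr) — missense.
Codon 4: UGC (Cys) → UGU (Cys) — synonymous.
Codon 5: GCA (Ala) → ACA (Thr) — missense.
Synonymous: 1 of 5.

1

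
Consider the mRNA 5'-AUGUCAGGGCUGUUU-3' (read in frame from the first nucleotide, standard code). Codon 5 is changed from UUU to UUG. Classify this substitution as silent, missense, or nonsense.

missense

Position 15 falls in codon 5: UUU → Phe.
After the substitution the codon is UUG → Leu.
Phe ≠ Leu, so this is a missense mutation.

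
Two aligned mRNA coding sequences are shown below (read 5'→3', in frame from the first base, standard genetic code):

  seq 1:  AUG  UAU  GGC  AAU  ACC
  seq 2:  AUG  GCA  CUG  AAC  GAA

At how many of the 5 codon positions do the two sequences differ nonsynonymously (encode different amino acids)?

3

Codon 1: AUG Met / AUG Met — identical.
Codon 2: UAU Tyr / GCA Ala — nonsynonymous.
Codon 3: GGC Gly / CUG Leu — nonsynonymous.
Codon 4: AAU Asn / AAC Asn — synonymous.
Codon 5: ACC Thr / GAA Glu — nonsynonymous.
Nonsynonymous differences: 3.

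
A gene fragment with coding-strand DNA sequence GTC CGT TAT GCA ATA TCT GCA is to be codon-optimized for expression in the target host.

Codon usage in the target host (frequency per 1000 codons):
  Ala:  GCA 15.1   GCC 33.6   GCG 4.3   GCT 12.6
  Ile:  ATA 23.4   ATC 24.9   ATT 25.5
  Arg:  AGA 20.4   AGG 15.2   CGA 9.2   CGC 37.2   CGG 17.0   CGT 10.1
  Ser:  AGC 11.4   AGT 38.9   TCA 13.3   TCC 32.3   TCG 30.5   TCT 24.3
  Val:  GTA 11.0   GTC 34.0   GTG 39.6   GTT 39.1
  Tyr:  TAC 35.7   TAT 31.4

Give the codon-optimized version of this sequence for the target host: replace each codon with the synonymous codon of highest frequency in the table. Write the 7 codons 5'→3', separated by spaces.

GTG CGC TAC GCC ATT AGT GCC

Codon 1 (Val): best is GTG at 39.6.
Codon 2 (Arg): best is CGC at 37.2.
Codon 3 (Tyr): best is TAC at 35.7.
Codon 4 (Ala): best is GCC at 33.6.
Codon 5 (Ile): best is ATT at 25.5.
Codon 6 (Ser): best is AGT at 38.9.
Codon 7 (Ala): best is GCC at 33.6.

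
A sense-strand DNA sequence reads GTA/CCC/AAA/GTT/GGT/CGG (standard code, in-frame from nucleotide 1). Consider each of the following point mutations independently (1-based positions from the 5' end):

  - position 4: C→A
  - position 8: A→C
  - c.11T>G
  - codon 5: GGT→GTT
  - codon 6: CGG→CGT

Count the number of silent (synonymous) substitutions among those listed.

1

Codon 2: CCC (Pro) → ACC (Thr) — missense.
Codon 3: AAA (Lys) → ACA (Thr) — missense.
Codon 4: GTT (Val) → GGT (Gly) — missense.
Codon 5: GGT (Gly) → GTT (Val) — missense.
Codon 6: CGG (Arg) → CGT (Arg) — synonymous.
Synonymous: 1 of 5.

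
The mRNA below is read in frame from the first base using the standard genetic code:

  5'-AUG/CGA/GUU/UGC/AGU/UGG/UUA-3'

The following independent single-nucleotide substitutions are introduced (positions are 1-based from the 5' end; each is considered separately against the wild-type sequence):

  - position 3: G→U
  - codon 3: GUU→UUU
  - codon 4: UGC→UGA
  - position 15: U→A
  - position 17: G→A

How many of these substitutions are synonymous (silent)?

0

Codon 1: AUG (Met) → AUU (Ile) — missense.
Codon 3: GUU (Val) → UUU (Phe) — missense.
Codon 4: UGC (Cys) → UGA (Stop) — nonsense.
Codon 5: AGU (Ser) → AGA (Arg) — missense.
Codon 6: UGG (Trp) → UAG (Stop) — nonsense.
Synonymous: 0 of 5.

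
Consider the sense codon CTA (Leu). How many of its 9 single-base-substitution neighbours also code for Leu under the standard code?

4

Position 1: TTA → 1 synonymous.
Position 2: none → 0 synonymous.
Position 3: CTT, CTC, CTG → 3 synonymous.
Total: 1 + 0 + 3 = 4.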